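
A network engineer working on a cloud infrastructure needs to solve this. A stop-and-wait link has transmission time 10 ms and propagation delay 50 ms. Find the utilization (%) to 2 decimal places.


Given: Ttrans = 10 ms, Tprop = 50 ms
RTT = 2 * Tprop = 2 * 50 = 100 ms
U = Ttrans / (Ttrans + RTT)
U = 10 / (10 + 100)
U = 10 / 110 = 0.090909
U% = 9.09%

9.09


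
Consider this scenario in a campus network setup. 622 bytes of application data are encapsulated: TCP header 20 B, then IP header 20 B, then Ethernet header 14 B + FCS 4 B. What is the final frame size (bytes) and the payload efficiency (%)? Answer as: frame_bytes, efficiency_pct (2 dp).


TCP segment = 622 + 20 = 642 B
IP packet = 642 + 20 = 662 B
Ethernet frame = 662 + 14 + 4 = 680 B
Efficiency = app / frame = 622 / 680 = 0.914706 = 91.4706% -> 91.47% (2 dp)

680, 91.47


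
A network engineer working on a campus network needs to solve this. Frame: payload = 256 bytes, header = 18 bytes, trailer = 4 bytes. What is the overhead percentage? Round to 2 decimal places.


Given: payload = 256 B, header = 18 B, trailer = 4 B
Overhead bytes = header + trailer = 18 + 4 = 22
Total frame = payload + overhead = 256 + 22 = 278
Overhead % = 22 / 278 * 100 = 7.9137% -> 7.91% (2 dp)

7.91


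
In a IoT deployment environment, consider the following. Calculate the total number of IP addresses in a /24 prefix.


Given: CIDR prefix /24
Host bits = 32 - 24 = 8
Total addresses = 2^8 = 256

256


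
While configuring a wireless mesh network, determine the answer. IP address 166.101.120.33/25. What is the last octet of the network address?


Given: IP = 166.101.120.33, prefix = /25
Subnet mask = 255.255.255.128
Last octet of IP: 33
Last octet of mask: 128
Network last octet = 33 AND 128 = 0

0


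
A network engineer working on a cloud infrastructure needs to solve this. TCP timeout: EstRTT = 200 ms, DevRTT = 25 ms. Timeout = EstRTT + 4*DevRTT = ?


Given: EstRTT = 200 ms, DevRTT = 25 ms
Timeout = EstRTT + 4 * DevRTT
4 * DevRTT = 4 * 25 = 100
Timeout = 200 + 100 = 300 ms

300


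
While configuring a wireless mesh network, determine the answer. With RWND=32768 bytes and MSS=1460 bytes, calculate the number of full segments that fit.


Given: RWND = 32768 bytes, MSS = 1460 bytes
Full segments = floor(RWND / MSS)
Full segments = floor(32768 / 1460)
Full segments = floor(22.4438) = 22

22


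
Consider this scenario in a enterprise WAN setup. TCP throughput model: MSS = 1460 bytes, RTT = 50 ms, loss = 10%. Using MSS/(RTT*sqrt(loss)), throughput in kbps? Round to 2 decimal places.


Given: MSS = 1460 bytes, RTT = 50 ms, loss = 10%
RTT in seconds = 50 / 1000 = 0.05
Loss rate = 10% = 0.1
sqrt(loss) = sqrt(0.1) = 0.316227766017
Throughput (bytes/s) = 1460 / (0.05 * 0.316227766017) = 92338.5077
Throughput (kbps) = 92338.5077 * 8 / 1000 = 738.708061 -> 738.71 kbps (2 dp)

738.71


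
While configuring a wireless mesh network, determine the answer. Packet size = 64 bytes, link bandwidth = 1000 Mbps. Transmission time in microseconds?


Given: packet = 64 bytes, bandwidth = 1000 Mbps
Packet in bits = 64 * 8 = 512 bits
Bandwidth = 1000 * 10^6 = 1000000000 bps
Time = 512 / 1000000000 seconds
Time in us = 512 * 10^6 / 1000000000 = 0.512

0.512


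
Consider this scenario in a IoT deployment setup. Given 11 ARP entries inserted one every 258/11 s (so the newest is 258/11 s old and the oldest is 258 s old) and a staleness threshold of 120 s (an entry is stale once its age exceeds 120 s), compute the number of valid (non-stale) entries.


Ages are k * 258/11 s for k = 1..11 (spacing = 23.4545 s).
Entry k is valid iff k * 258/11 <= 120 iff k <= 11 * 120 / 258 = 5.1163
n_valid = floor(5.1163) = 5
(n_stale = 11 - 5 = 6)

5


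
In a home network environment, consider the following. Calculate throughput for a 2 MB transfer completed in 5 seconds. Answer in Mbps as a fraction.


Given: file = 2 MB, time = 5 s
File in Mb = 2 * 8 = 16 Mb
Throughput = 16 / 5 Mbps
Throughput = 16/5 Mbps

16/5


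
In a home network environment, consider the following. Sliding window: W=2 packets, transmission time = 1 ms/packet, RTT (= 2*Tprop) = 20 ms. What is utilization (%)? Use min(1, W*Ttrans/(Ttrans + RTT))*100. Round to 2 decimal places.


Given: W = 2, Ttrans = 1 ms, RTT = 20 ms (= 2 * Tprop, Tprop = 10 ms)
Cycle time = Ttrans + RTT = 1 + 20 = 21 ms (first packet sent until its ACK returns)
W * Ttrans = 2 * 1 = 2 ms of sending per cycle
W * Ttrans / (Ttrans + RTT) = 2 / 21 = 0.095238
U = min(1, 0.095238) = 0.095238
U% = 9.52%

9.52


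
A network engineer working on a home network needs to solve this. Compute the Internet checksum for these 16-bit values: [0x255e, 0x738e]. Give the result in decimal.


Given words: [0x255e, 0x738e]
Step 1: Sum all words
Raw sum = 9566 + 29582 = 39148
One's complement = ~39148 & 0xFFFF = 26387

26387


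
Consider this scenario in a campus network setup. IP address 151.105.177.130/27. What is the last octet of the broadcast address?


Given: IP = 151.105.177.130, prefix = /27
Host bits = 32 - 27 = 5
Network last octet = 130 AND mask = 128
Host part size = 2^5 - 1 = 31
Broadcast last octet = 128 OR 31 = 159

159


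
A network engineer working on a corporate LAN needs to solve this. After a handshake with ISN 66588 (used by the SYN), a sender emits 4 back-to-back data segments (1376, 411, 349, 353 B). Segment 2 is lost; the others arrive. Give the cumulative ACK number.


SYN uses sequence number 66588; first data byte = ISN + 1 = 66589.
Segment 1: SEQ = 66589, len = 1376 B, covers [66589, 67964]
Segment 2: SEQ = 67965, len = 411 B, covers [67965, 68375] [LOST]
Segment 3: SEQ = 68376, len = 349 B, covers [68376, 68724]
Segment 4: SEQ = 68725, len = 353 B, covers [68725, 69077]
In-order data received: bytes [66589, 67964] (segments 1..1).
Segment 2 missing -> gap begins at byte 67965; later segments buffered out of order.
Cumulative ACK = next expected in-order byte = 66589 + 1376 = 67965

67965


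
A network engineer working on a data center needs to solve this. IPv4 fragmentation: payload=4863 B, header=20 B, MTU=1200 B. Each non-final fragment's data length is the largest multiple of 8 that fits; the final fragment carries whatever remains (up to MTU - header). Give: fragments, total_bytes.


Max data per non-final fragment = floor((MTU - header)/8)*8 = floor((1200 - 20)/8)*8 = floor(1180/8)*8 = 1176 B
Final fragment needs no 8-byte alignment: it can carry up to MTU - header = 1180 B
Non-final fragments needed = ceil((payload - 1180) / 1176) = ceil(3683/1176) = ceil(3.1318) = 4
Number of fragments = 4 + 1 = 5
Fragment sizes (data): 4 * 1176 B + 159 B (last, 159 <= 1180 OK)
Total bytes sent = payload + n_frags * header = 4863 + 5*20 = 4863 + 100 = 4963 B

5, 4963


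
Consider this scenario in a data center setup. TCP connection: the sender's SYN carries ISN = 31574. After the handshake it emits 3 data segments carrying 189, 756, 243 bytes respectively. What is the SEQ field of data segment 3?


The SYN occupies sequence number ISN = 31574, so the first data byte is ISN + 1 = 31575.
SEQ of data segment i = (ISN + 1) + sum of payload sizes of segments 1..i-1.
Segment 1: SEQ = 31575, payload = 189 bytes
Segment 2: SEQ = 31764, payload = 756 bytes
Segment 3: SEQ = 32520, payload = 243 bytes
SEQ of segment 3 = 31575 + 189 + 756 = 32520

32520


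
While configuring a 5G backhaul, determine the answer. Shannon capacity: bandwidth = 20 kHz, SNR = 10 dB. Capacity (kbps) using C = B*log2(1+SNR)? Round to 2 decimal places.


Given: B = 20 kHz, SNR = 10 dB
SNR linear = 10^(10/10) = 10
1 + SNR = 11
log2(11) = 3.4594316186
C = 20 * 1000 * 3.4594316186 = 69188.6324 bps
C = 69.188632 kbps -> 69.19 kbps (2 dp)

69.19


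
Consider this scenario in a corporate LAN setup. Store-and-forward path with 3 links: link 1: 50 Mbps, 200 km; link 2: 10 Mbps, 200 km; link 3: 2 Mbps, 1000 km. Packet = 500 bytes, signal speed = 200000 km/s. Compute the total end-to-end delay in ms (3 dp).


Packet = 500 bytes = 4000 bits. Store-and-forward: sum (t_trans + t_prop) per link.
Link 1: t_trans = 4000/(50*10^6) s = 0.0800 ms; t_prop = 200/200000 s = 1.0000 ms; subtotal = 1.0800 ms
Link 2: t_trans = 4000/(10*10^6) s = 0.4000 ms; t_prop = 200/200000 s = 1.0000 ms; subtotal = 1.4000 ms
Link 3: t_trans = 4000/(2*10^6) s = 2.0000 ms; t_prop = 1000/200000 s = 5.0000 ms; subtotal = 7.0000 ms
End-to-end = 1.0800 + 1.4000 + 7.0000 = 9.4800 ms -> 9.480 ms (3 dp)

9.480


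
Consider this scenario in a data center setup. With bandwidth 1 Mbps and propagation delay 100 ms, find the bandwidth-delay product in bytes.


Given: bandwidth = 1 Mbps, delay = 100 ms
BDP in bits = 1 * 10^6 * 100 / 1000
BDP in bits = 100000
BDP in bytes = 100000 / 8 = 12500

12500


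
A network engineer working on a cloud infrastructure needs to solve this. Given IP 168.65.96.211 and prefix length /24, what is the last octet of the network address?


Given: IP = 168.65.96.211, prefix = /24
Subnet mask = 255.255.255.0
Last octet of IP: 211
Last octet of mask: 0
Network last octet = 211 AND 0 = 0

0


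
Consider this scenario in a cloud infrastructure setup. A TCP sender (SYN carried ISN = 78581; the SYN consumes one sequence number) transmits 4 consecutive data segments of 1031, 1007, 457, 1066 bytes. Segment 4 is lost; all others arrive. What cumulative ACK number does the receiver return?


SYN uses sequence number 78581; first data byte = ISN + 1 = 78582.
Segment 1: SEQ = 78582, len = 1031 B, covers [78582, 79612]
Segment 2: SEQ = 79613, len = 1007 B, covers [79613, 80619]
Segment 3: SEQ = 80620, len = 457 B, covers [80620, 81076]
Segment 4: SEQ = 81077, len = 1066 B, covers [81077, 82142] [LOST]
In-order data received: bytes [78582, 81076] (segments 1..3).
Segment 4 missing -> gap begins at byte 81077.
Cumulative ACK = next expected in-order byte = 78582 + 1031 + 1007 + 457 = 81077

81077


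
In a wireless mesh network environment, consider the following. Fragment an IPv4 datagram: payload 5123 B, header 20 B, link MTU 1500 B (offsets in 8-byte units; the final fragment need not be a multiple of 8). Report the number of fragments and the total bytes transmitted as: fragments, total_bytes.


Max data per non-final fragment = floor((MTU - header)/8)*8 = floor((1500 - 20)/8)*8 = floor(1480/8)*8 = 1480 B
Final fragment needs no 8-byte alignment: it can carry up to MTU - header = 1480 B
Non-final fragments needed = ceil((payload - 1480) / 1480) = ceil(3643/1480) = ceil(2.4615) = 3
Number of fragments = 3 + 1 = 4
Fragment sizes (data): 3 * 1480 B + 683 B (last, 683 <= 1480 OK)
Total bytes sent = payload + n_frags * header = 5123 + 4*20 = 5123 + 80 = 5203 B

4, 5203


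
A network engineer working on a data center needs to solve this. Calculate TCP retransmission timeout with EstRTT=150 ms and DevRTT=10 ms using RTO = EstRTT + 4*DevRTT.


Given: EstRTT = 150 ms, DevRTT = 10 ms
Timeout = EstRTT + 4 * DevRTT
4 * DevRTT = 4 * 10 = 40
Timeout = 150 + 40 = 190 ms

190


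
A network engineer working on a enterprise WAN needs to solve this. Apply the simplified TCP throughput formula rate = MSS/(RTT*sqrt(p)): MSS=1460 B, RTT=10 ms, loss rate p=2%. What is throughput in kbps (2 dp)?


Given: MSS = 1460 bytes, RTT = 10 ms, loss = 2%
RTT in seconds = 10 / 1000 = 0.01
Loss rate = 2% = 0.02
sqrt(loss) = sqrt(0.02) = 0.141421356237
Throughput (bytes/s) = 1460 / (0.01 * 0.141421356237) = 1032375.9005
Throughput (kbps) = 1032375.9005 * 8 / 1000 = 8259.007204 -> 8259.01 kbps (2 dp)

8259.01


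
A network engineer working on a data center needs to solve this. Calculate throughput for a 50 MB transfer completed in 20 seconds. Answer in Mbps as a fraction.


Given: file = 50 MB, time = 20 s
File in Mb = 50 * 8 = 400 Mb
Throughput = 400 / 20 Mbps
Throughput = 20 Mbps

20


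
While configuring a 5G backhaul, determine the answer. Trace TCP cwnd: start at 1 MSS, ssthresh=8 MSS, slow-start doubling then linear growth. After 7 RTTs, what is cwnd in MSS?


RTT 0: cwnd = 1 MSS (initial)
RTT 1: cwnd = 2 MSS (slow start, doubled)
RTT 2: cwnd = 4 MSS (slow start, doubled)
RTT 3: cwnd = 8 MSS (slow start, doubled)
RTT 4: cwnd = 9 MSS (congestion avoidance, +1)
RTT 5: cwnd = 10 MSS (congestion avoidance, +1)
RTT 6: cwnd = 11 MSS (congestion avoidance, +1)
RTT 7: cwnd = 12 MSS (congestion avoidance, +1)

12


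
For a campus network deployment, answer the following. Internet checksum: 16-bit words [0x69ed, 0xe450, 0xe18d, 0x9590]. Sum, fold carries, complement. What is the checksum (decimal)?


Given words: [0x69ed, 0xe450, 0xe18d, 0x9590]
Step 1: Sum all words
Raw sum = 27117 + 58448 + 57741 + 38288 = 181594
Step 2: Fold carry: (50522 + 2) = 50524
One's complement = ~50524 & 0xFFFF = 15011

15011


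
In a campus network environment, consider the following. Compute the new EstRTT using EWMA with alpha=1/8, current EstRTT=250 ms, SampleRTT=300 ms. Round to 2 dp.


Given: EstRTT = 250 ms, SampleRTT = 300 ms, alpha = 1/8
New EstRTT = (1 - alpha) * EstRTT + alpha * SampleRTT
(7/8) * 250 = 218.75
(1/8) * 300 = 37.5
New EstRTT = 218.75 + 37.5 = 256.25 ms -> 256.25 ms (2 dp)

256.25


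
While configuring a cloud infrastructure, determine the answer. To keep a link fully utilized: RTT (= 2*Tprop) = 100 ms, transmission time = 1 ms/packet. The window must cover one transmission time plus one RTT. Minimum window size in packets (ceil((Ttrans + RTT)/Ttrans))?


Given: Ttrans = 1 ms, RTT = 100 ms (= 2 * Tprop, Tprop = 50 ms)
Time until first ACK returns = Ttrans + RTT = 1 + 100 = 101 ms
Need W * Ttrans >= Ttrans + RTT  ->  W >= (Ttrans + RTT) / Ttrans
(Ttrans + RTT) / Ttrans = 101 / 1 = 101
W_min = ceil(101) = 101

101


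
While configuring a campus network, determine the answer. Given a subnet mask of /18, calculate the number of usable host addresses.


Given: subnet mask /18
Host bits = 32 - 18 = 14
Total addresses = 2^14 = 16384
Usable hosts = 16384 - 2 (network + broadcast) = 16382

16382


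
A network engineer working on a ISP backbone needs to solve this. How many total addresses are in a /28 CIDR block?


Given: CIDR prefix /28
Host bits = 32 - 28 = 4
Total addresses = 2^4 = 16

16


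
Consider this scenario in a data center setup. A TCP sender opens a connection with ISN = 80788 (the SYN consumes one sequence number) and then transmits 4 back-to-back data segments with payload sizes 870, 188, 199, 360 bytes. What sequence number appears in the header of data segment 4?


The SYN occupies sequence number ISN = 80788, so the first data byte is ISN + 1 = 80789.
SEQ of data segment i = (ISN + 1) + sum of payload sizes of segments 1..i-1.
Segment 1: SEQ = 80789, payload = 870 bytes
Segment 2: SEQ = 81659, payload = 188 bytes
Segment 3: SEQ = 81847, payload = 199 bytes
Segment 4: SEQ = 82046, payload = 360 bytes
SEQ of segment 4 = 80789 + 870 + 188 + 199 = 82046

82046


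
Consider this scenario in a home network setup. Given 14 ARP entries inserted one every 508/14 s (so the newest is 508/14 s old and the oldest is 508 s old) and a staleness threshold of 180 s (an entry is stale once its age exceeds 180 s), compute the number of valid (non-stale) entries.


Ages are k * 508/14 s for k = 1..14 (spacing = 36.2857 s).
Entry k is valid iff k * 508/14 <= 180 iff k <= 14 * 180 / 508 = 4.9606
n_valid = floor(4.9606) = 4
(n_stale = 14 - 4 = 10)

4


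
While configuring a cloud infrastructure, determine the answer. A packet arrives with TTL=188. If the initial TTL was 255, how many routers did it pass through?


Given: initial TTL = 255, received TTL = 188
Hops = initial TTL - received TTL
Hops = 255 - 188 = 67

67


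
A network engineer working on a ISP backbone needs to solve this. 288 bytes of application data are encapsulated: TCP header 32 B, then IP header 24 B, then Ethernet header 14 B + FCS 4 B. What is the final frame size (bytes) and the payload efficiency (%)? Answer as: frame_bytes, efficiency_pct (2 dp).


TCP segment = 288 + 32 = 320 B
IP packet = 320 + 24 = 344 B
Ethernet frame = 344 + 14 + 4 = 362 B
Efficiency = app / frame = 288 / 362 = 0.795580 = 79.5580% -> 79.56% (2 dp)

362, 79.56


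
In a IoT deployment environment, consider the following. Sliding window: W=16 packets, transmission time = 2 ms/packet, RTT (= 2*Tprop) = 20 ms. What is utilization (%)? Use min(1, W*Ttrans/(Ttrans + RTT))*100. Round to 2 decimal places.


Given: W = 16, Ttrans = 2 ms, RTT = 20 ms (= 2 * Tprop, Tprop = 10 ms)
Cycle time = Ttrans + RTT = 2 + 20 = 22 ms (first packet sent until its ACK returns)
W * Ttrans = 16 * 2 = 32 ms of sending per cycle
W * Ttrans / (Ttrans + RTT) = 32 / 22 = 1.454545
U = min(1, 1.454545) = 1.000000
U% = 100.00%

100.00


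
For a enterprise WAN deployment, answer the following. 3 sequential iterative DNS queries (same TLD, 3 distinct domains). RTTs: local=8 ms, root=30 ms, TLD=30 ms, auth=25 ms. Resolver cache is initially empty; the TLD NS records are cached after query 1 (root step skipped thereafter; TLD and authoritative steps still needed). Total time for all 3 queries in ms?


Lookup 1 (cold cache): local + root + TLD + auth = 8 + 30 + 30 + 25 = 93 ms
Lookups 2..3 (TLD NS cached -> skip root; new domain -> still ask TLD and auth): local + TLD + auth = 8 + 30 + 25 = 63 ms each
Remaining 2 lookups: 2 * 63 = 126 ms
Total = 93 + 126 = 219 ms

219


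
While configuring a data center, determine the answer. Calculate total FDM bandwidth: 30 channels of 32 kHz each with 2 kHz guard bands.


Given: 30 channels, 32 kHz each, guard = 2 kHz
Channel bandwidth = 30 * 32 = 960 kHz
Guard bands = 29 gaps * 2 kHz = 58 kHz
Total = 960 + 58 = 1018 kHz

1018


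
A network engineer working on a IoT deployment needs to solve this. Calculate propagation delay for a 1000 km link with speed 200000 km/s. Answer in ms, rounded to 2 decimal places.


Given: distance = 1000 km, speed = 200000 km/s
Delay = distance / speed = 1000 / 200000 seconds
Delay in ms = 1000 * 1000 / 200000
Delay = 5.0000 ms
Rounded to 2 dp = 5.00 ms

5.00


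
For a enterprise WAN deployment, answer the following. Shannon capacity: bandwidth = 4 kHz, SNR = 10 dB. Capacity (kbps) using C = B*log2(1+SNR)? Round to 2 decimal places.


Given: B = 4 kHz, SNR = 10 dB
SNR linear = 10^(10/10) = 10
1 + SNR = 11
log2(11) = 3.4594316186
C = 4 * 1000 * 3.4594316186 = 13837.7265 bps
C = 13.837726 kbps -> 13.84 kbps (2 dp)

13.84


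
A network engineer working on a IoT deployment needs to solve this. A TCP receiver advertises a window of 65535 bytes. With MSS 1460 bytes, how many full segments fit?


Given: RWND = 65535 bytes, MSS = 1460 bytes
Full segments = floor(RWND / MSS)
Full segments = floor(65535 / 1460)
Full segments = floor(44.887) = 44

44


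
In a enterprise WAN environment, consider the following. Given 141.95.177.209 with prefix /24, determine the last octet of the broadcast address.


Given: IP = 141.95.177.209, prefix = /24
Host bits = 32 - 24 = 8
Network last octet = 209 AND mask = 0
Host part size = 2^8 - 1 = 255
Broadcast last octet = 0 OR 255 = 255

255


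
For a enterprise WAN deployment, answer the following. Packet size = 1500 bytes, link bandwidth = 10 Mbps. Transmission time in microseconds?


Given: packet = 1500 bytes, bandwidth = 10 Mbps
Packet in bits = 1500 * 8 = 12000 bits
Bandwidth = 10 * 10^6 = 10000000 bps
Time = 12000 / 10000000 seconds
Time in us = 12000 * 10^6 / 10000000 = 1200

1200


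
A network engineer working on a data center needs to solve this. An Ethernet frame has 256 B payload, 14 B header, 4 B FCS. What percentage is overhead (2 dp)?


Given: payload = 256 B, header = 14 B, trailer = 4 B
Overhead bytes = header + trailer = 14 + 4 = 18
Total frame = payload + overhead = 256 + 18 = 274
Overhead % = 18 / 274 * 100 = 6.5693% -> 6.57% (2 dp)

6.57


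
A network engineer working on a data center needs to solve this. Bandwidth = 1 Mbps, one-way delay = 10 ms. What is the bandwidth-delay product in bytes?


Given: bandwidth = 1 Mbps, delay = 10 ms
BDP in bits = 1 * 10^6 * 10 / 1000
BDP in bits = 10000
BDP in bytes = 10000 / 8 = 1250

1250


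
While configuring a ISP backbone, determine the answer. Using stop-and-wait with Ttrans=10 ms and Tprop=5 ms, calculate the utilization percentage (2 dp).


Given: Ttrans = 10 ms, Tprop = 5 ms
RTT = 2 * Tprop = 2 * 5 = 10 ms
U = Ttrans / (Ttrans + RTT)
U = 10 / (10 + 10)
U = 10 / 20 = 0.5
U% = 50.00%

50.00


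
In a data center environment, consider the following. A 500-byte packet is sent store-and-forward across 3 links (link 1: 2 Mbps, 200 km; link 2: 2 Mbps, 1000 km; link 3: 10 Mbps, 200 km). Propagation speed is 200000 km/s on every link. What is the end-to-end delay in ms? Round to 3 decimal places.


Packet = 500 bytes = 4000 bits. Store-and-forward: sum (t_trans + t_prop) per link.
Link 1: t_trans = 4000/(2*10^6) s = 2.0000 ms; t_prop = 200/200000 s = 1.0000 ms; subtotal = 3.0000 ms
Link 2: t_trans = 4000/(2*10^6) s = 2.0000 ms; t_prop = 1000/200000 s = 5.0000 ms; subtotal = 7.0000 ms
Link 3: t_trans = 4000/(10*10^6) s = 0.4000 ms; t_prop = 200/200000 s = 1.0000 ms; subtotal = 1.4000 ms
End-to-end = 3.0000 + 7.0000 + 1.4000 = 11.4000 ms -> 11.400 ms (3 dp)

11.400


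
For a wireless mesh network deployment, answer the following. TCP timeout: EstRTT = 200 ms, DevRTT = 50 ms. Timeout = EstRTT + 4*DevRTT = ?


Given: EstRTT = 200 ms, DevRTT = 50 ms
Timeout = EstRTT + 4 * DevRTT
4 * DevRTT = 4 * 50 = 200
Timeout = 200 + 200 = 400 ms

400


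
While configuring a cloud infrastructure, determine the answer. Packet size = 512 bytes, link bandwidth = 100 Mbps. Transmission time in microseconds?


Given: packet = 512 bytes, bandwidth = 100 Mbps
Packet in bits = 512 * 8 = 4096 bits
Bandwidth = 100 * 10^6 = 100000000 bps
Time = 4096 / 100000000 seconds
Time in us = 4096 * 10^6 / 100000000 = 40.96

40.96


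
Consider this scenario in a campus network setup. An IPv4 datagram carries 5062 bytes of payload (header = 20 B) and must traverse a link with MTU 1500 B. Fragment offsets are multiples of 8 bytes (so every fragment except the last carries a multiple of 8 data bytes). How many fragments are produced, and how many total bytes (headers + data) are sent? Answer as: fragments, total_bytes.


Max data per non-final fragment = floor((MTU - header)/8)*8 = floor((1500 - 20)/8)*8 = floor(1480/8)*8 = 1480 B
Final fragment needs no 8-byte alignment: it can carry up to MTU - header = 1480 B
Non-final fragments needed = ceil((payload - 1480) / 1480) = ceil(3582/1480) = ceil(2.4203) = 3
Number of fragments = 3 + 1 = 4
Fragment sizes (data): 3 * 1480 B + 622 B (last, 622 <= 1480 OK)
Total bytes sent = payload + n_frags * header = 5062 + 4*20 = 5062 + 80 = 5142 B

4, 5142


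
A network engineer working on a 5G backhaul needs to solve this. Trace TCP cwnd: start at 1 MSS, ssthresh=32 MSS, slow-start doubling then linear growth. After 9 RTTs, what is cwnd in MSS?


RTT 0: cwnd = 1 MSS (initial)
RTT 1: cwnd = 2 MSS (slow start, doubled)
RTT 2: cwnd = 4 MSS (slow start, doubled)
RTT 3: cwnd = 8 MSS (slow start, doubled)
RTT 4: cwnd = 16 MSS (slow start, doubled)
RTT 5: cwnd = 32 MSS (slow start, doubled)
RTT 6: cwnd = 33 MSS (congestion avoidance, +1)
RTT 7: cwnd = 34 MSS (congestion avoidance, +1)
RTT 8: cwnd = 35 MSS (congestion avoidance, +1)
RTT 9: cwnd = 36 MSS (congestion avoidance, +1)

36


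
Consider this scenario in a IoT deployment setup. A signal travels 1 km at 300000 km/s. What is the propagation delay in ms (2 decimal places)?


Given: distance = 1 km, speed = 300000 km/s
Delay = distance / speed = 1 / 300000 seconds
Delay in ms = 1 * 1000 / 300000
Delay = 0.0033 ms
Rounded to 2 dp = 0.00 ms

0.00


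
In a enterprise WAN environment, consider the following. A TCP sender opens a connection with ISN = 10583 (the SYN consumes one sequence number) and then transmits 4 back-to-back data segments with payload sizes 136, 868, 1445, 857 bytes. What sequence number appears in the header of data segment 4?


The SYN occupies sequence number ISN = 10583, so the first data byte is ISN + 1 = 10584.
SEQ of data segment i = (ISN + 1) + sum of payload sizes of segments 1..i-1.
Segment 1: SEQ = 10584, payload = 136 bytes
Segment 2: SEQ = 10720, payload = 868 bytes
Segment 3: SEQ = 11588, payload = 1445 bytes
Segment 4: SEQ = 13033, payload = 857 bytes
SEQ of segment 4 = 10584 + 136 + 868 + 1445 = 13033

13033


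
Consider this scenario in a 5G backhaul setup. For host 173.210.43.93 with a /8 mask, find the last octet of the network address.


Given: IP = 173.210.43.93, prefix = /8
Subnet mask = 255.0.0.0
Last octet of IP: 93
Last octet of mask: 0
Network last octet = 93 AND 0 = 0

0


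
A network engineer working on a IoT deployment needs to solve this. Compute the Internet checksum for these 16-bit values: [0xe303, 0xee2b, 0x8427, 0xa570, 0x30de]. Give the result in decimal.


Given words: [0xe303, 0xee2b, 0x8427, 0xa570, 0x30de]
Step 1: Sum all words
Raw sum = 58115 + 60971 + 33831 + 42352 + 12510 = 207779
Step 2: Fold carry: (11171 + 3) = 11174
One's complement = ~11174 & 0xFFFF = 54361

54361


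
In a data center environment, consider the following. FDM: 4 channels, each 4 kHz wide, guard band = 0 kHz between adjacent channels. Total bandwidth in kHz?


Given: 4 channels, 4 kHz each, guard = 0 kHz
Channel bandwidth = 4 * 4 = 16 kHz
Guard bands = 3 gaps * 0 kHz = 0 kHz
Total = 16 + 0 = 16 kHz

16


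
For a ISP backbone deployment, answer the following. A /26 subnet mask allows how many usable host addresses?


Given: subnet mask /26
Host bits = 32 - 26 = 6
Total addresses = 2^6 = 64
Usable hosts = 64 - 2 (network + broadcast) = 62

62


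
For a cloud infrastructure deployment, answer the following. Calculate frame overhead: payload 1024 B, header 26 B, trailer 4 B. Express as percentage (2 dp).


Given: payload = 1024 B, header = 26 B, trailer = 4 B
Overhead bytes = header + trailer = 26 + 4 = 30
Total frame = payload + overhead = 1024 + 30 = 1054
Overhead % = 30 / 1054 * 100 = 2.8463% -> 2.85% (2 dp)

2.85


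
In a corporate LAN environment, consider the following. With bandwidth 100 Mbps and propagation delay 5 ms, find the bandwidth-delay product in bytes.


Given: bandwidth = 100 Mbps, delay = 5 ms
BDP in bits = 100 * 10^6 * 5 / 1000
BDP in bits = 500000
BDP in bytes = 500000 / 8 = 62500

62500


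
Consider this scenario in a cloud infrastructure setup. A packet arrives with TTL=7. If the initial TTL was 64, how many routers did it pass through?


Given: initial TTL = 64, received TTL = 7
Hops = initial TTL - received TTL
Hops = 64 - 7 = 57

57


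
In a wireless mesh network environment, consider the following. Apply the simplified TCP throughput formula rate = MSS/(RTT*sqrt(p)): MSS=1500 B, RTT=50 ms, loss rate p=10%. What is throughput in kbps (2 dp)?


Given: MSS = 1500 bytes, RTT = 50 ms, loss = 10%
RTT in seconds = 50 / 1000 = 0.05
Loss rate = 10% = 0.1
sqrt(loss) = sqrt(0.1) = 0.316227766017
Throughput (bytes/s) = 1500 / (0.05 * 0.316227766017) = 94868.3298
Throughput (kbps) = 94868.3298 * 8 / 1000 = 758.946638 -> 758.95 kbps (2 dp)

758.95


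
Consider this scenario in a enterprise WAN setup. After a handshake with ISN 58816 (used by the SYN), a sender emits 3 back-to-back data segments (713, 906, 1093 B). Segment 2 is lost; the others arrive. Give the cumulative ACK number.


SYN uses sequence number 58816; first data byte = ISN + 1 = 58817.
Segment 1: SEQ = 58817, len = 713 B, covers [58817, 59529]
Segment 2: SEQ = 59530, len = 906 B, covers [59530, 60435] [LOST]
Segment 3: SEQ = 60436, len = 1093 B, covers [60436, 61528]
In-order data received: bytes [58817, 59529] (segments 1..1).
Segment 2 missing -> gap begins at byte 59530; later segments buffered out of order.
Cumulative ACK = next expected in-order byte = 58817 + 713 = 59530

59530


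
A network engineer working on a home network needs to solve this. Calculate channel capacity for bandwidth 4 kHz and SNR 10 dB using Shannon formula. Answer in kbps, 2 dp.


Given: B = 4 kHz, SNR = 10 dB
SNR linear = 10^(10/10) = 10
1 + SNR = 11
log2(11) = 3.4594316186
C = 4 * 1000 * 3.4594316186 = 13837.7265 bps
C = 13.837726 kbps -> 13.84 kbps (2 dp)

13.84


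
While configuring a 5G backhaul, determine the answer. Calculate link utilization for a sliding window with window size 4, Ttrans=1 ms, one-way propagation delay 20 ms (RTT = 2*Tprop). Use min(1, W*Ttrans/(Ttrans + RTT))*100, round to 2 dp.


Given: W = 4, Ttrans = 1 ms, RTT = 40 ms (= 2 * Tprop, Tprop = 20 ms)
Cycle time = Ttrans + RTT = 1 + 40 = 41 ms (first packet sent until its ACK returns)
W * Ttrans = 4 * 1 = 4 ms of sending per cycle
W * Ttrans / (Ttrans + RTT) = 4 / 41 = 0.097561
U = min(1, 0.097561) = 0.097561
U% = 9.76%

9.76


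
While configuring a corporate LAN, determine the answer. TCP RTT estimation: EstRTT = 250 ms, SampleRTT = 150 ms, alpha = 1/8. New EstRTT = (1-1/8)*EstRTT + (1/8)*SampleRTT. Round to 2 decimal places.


Given: EstRTT = 250 ms, SampleRTT = 150 ms, alpha = 1/8
New EstRTT = (1 - alpha) * EstRTT + alpha * SampleRTT
(7/8) * 250 = 218.75
(1/8) * 150 = 18.75
New EstRTT = 218.75 + 18.75 = 237.5 ms -> 237.50 ms (2 dp)

237.50


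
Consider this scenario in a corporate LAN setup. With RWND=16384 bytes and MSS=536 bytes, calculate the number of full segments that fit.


Given: RWND = 16384 bytes, MSS = 536 bytes
Full segments = floor(RWND / MSS)
Full segments = floor(16384 / 536)
Full segments = floor(30.5672) = 30

30


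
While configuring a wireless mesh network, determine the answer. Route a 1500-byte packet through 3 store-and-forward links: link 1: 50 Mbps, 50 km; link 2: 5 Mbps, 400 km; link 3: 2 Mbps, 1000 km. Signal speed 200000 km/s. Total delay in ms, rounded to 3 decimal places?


Packet = 1500 bytes = 12000 bits. Store-and-forward: sum (t_trans + t_prop) per link.
Link 1: t_trans = 12000/(50*10^6) s = 0.2400 ms; t_prop = 50/200000 s = 0.2500 ms; subtotal = 0.4900 ms
Link 2: t_trans = 12000/(5*10^6) s = 2.4000 ms; t_prop = 400/200000 s = 2.0000 ms; subtotal = 4.4000 ms
Link 3: t_trans = 12000/(2*10^6) s = 6.0000 ms; t_prop = 1000/200000 s = 5.0000 ms; subtotal = 11.0000 ms
End-to-end = 0.4900 + 4.4000 + 11.0000 = 15.8900 ms -> 15.890 ms (3 dp)

15.890


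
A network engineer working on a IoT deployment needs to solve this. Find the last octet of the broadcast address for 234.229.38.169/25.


Given: IP = 234.229.38.169, prefix = /25
Host bits = 32 - 25 = 7
Network last octet = 169 AND mask = 128
Host part size = 2^7 - 1 = 127
Broadcast last octet = 128 OR 127 = 255

255


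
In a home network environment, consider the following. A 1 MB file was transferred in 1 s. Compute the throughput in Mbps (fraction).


Given: file = 1 MB, time = 1 s
File in Mb = 1 * 8 = 8 Mb
Throughput = 8 / 1 Mbps
Throughput = 8 Mbps

8


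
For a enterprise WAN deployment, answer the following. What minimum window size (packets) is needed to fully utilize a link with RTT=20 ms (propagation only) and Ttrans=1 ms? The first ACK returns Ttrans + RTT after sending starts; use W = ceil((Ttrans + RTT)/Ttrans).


Given: Ttrans = 1 ms, RTT = 20 ms (= 2 * Tprop, Tprop = 10 ms)
Time until first ACK returns = Ttrans + RTT = 1 + 20 = 21 ms
Need W * Ttrans >= Ttrans + RTT  ->  W >= (Ttrans + RTT) / Ttrans
(Ttrans + RTT) / Ttrans = 21 / 1 = 21
W_min = ceil(21) = 21

21


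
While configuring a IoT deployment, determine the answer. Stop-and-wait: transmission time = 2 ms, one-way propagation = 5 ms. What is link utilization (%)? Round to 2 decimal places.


Given: Ttrans = 2 ms, Tprop = 5 ms
RTT = 2 * Tprop = 2 * 5 = 10 ms
U = Ttrans / (Ttrans + RTT)
U = 2 / (2 + 10)
U = 2 / 12 = 0.166667
U% = 16.67%

16.67


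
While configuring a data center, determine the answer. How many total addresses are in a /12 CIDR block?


Given: CIDR prefix /12
Host bits = 32 - 12 = 20
Total addresses = 2^20 = 1048576

1048576


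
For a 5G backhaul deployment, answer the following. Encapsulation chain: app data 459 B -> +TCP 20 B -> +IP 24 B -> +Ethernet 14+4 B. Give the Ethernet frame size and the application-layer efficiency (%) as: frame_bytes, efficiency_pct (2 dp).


TCP segment = 459 + 20 = 479 B
IP packet = 479 + 24 = 503 B
Ethernet frame = 503 + 14 + 4 = 521 B
Efficiency = app / frame = 459 / 521 = 0.880998 = 88.0998% -> 88.10% (2 dp)

521, 88.10


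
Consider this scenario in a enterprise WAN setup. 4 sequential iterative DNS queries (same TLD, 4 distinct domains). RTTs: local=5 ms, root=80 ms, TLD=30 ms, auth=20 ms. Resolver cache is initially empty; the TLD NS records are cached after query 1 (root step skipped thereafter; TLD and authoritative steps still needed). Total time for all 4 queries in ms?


Lookup 1 (cold cache): local + root + TLD + auth = 5 + 80 + 30 + 20 = 135 ms
Lookups 2..4 (TLD NS cached -> skip root; new domain -> still ask TLD and auth): local + TLD + auth = 5 + 30 + 20 = 55 ms each
Remaining 3 lookups: 3 * 55 = 165 ms
Total = 135 + 165 = 300 ms

300


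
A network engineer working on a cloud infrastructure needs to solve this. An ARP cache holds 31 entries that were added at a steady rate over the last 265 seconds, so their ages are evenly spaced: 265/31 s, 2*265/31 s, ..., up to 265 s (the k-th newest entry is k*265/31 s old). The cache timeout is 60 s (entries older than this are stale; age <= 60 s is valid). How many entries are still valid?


Ages are k * 265/31 s for k = 1..31 (spacing = 8.5484 s).
Entry k is valid iff k * 265/31 <= 60 iff k <= 31 * 60 / 265 = 7.0189
n_valid = floor(7.0189) = 7
(n_stale = 31 - 7 = 24)

7


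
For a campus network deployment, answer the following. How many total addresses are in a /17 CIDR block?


Given: CIDR prefix /17
Host bits = 32 - 17 = 15
Total addresses = 2^15 = 32768

32768


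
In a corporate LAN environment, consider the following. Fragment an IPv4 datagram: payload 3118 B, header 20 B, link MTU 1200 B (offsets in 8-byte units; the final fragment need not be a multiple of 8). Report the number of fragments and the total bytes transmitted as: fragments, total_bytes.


Max data per non-final fragment = floor((MTU - header)/8)*8 = floor((1200 - 20)/8)*8 = floor(1180/8)*8 = 1176 B
Final fragment needs no 8-byte alignment: it can carry up to MTU - header = 1180 B
Non-final fragments needed = ceil((payload - 1180) / 1176) = ceil(1938/1176) = ceil(1.6480) = 2
Number of fragments = 2 + 1 = 3
Fragment sizes (data): 2 * 1176 B + 766 B (last, 766 <= 1180 OK)
Total bytes sent = payload + n_frags * header = 3118 + 3*20 = 3118 + 60 = 3178 B

3, 3178


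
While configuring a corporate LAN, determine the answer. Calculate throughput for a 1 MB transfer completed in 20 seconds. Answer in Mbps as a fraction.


Given: file = 1 MB, time = 20 s
File in Mb = 1 * 8 = 8 Mb
Throughput = 8 / 20 Mbps
Throughput = 2/5 Mbps

2/5


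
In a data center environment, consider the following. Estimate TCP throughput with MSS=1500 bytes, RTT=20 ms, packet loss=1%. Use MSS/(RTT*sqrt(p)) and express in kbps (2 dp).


Given: MSS = 1500 bytes, RTT = 20 ms, loss = 1%
RTT in seconds = 20 / 1000 = 0.02
Loss rate = 1% = 0.01
sqrt(loss) = sqrt(0.01) = 0.1
Throughput (bytes/s) = 1500 / (0.02 * 0.1) = 750000.0000
Throughput (kbps) = 750000.0000 * 8 / 1000 = 6000.000000 -> 6000.00 kbps (2 dp)

6000.00


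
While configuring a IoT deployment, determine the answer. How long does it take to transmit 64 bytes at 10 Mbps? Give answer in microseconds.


Given: packet = 64 bytes, bandwidth = 10 Mbps
Packet in bits = 64 * 8 = 512 bits
Bandwidth = 10 * 10^6 = 10000000 bps
Time = 512 / 10000000 seconds
Time in us = 512 * 10^6 / 10000000 = 51.2

51.2


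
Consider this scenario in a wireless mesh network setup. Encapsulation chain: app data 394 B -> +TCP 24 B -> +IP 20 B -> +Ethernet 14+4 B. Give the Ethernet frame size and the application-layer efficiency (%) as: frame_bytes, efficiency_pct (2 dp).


TCP segment = 394 + 24 = 418 B
IP packet = 418 + 20 = 438 B
Ethernet frame = 438 + 14 + 4 = 456 B
Efficiency = app / frame = 394 / 456 = 0.864035 = 86.4035% -> 86.40% (2 dp)

456, 86.40


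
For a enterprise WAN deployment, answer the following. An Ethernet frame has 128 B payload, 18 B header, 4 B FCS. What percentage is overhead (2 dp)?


Given: payload = 128 B, header = 18 B, trailer = 4 B
Overhead bytes = header + trailer = 18 + 4 = 22
Total frame = payload + overhead = 128 + 22 = 150
Overhead % = 22 / 150 * 100 = 14.6667% -> 14.67% (2 dp)

14.67


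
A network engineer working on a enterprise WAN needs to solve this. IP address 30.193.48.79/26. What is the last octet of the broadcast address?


Given: IP = 30.193.48.79, prefix = /26
Host bits = 32 - 26 = 6
Network last octet = 79 AND mask = 64
Host part size = 2^6 - 1 = 63
Broadcast last octet = 64 OR 63 = 127

127


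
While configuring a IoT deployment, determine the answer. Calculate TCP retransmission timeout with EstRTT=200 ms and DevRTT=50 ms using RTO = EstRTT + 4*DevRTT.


Given: EstRTT = 200 ms, DevRTT = 50 ms
Timeout = EstRTT + 4 * DevRTT
4 * DevRTT = 4 * 50 = 200
Timeout = 200 + 200 = 400 ms

400


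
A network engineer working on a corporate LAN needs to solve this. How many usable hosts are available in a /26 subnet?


Given: subnet mask /26
Host bits = 32 - 26 = 6
Total addresses = 2^6 = 64
Usable hosts = 64 - 2 (network + broadcast) = 62

62


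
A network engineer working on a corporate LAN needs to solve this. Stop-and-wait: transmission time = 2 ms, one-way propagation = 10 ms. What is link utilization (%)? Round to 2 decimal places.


Given: Ttrans = 2 ms, Tprop = 10 ms
RTT = 2 * Tprop = 2 * 10 = 20 ms
U = Ttrans / (Ttrans + RTT)
U = 2 / (2 + 20)
U = 2 / 22 = 0.090909
U% = 9.09%

9.09


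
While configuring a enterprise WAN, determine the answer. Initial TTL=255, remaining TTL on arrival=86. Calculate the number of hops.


Given: initial TTL = 255, received TTL = 86
Hops = initial TTL - received TTL
Hops = 255 - 86 = 169

169


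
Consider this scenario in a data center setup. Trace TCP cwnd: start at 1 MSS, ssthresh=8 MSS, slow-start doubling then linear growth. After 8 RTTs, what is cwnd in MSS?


RTT 0: cwnd = 1 MSS (initial)
RTT 1: cwnd = 2 MSS (slow start, doubled)
RTT 2: cwnd = 4 MSS (slow start, doubled)
RTT 3: cwnd = 8 MSS (slow start, doubled)
RTT 4: cwnd = 9 MSS (congestion avoidance, +1)
RTT 5: cwnd = 10 MSS (congestion avoidance, +1)
RTT 6: cwnd = 11 MSS (congestion avoidance, +1)
RTT 7: cwnd = 12 MSS (congestion avoidance, +1)
RTT 8: cwnd = 13 MSS (congestion avoidance, +1)

13


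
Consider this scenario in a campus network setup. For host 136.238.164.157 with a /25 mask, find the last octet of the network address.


Given: IP = 136.238.164.157, prefix = /25
Subnet mask = 255.255.255.128
Last octet of IP: 157
Last octet of mask: 128
Network last octet = 157 AND 128 = 128

128


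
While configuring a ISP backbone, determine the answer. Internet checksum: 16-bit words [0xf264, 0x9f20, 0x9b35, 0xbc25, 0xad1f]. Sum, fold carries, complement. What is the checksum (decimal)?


Given words: [0xf264, 0x9f20, 0x9b35, 0xbc25, 0xad1f]
Step 1: Sum all words
Raw sum = 62052 + 40736 + 39733 + 48165 + 44319 = 235005
Step 2: Fold carry: (38397 + 3) = 38400
One's complement = ~38400 & 0xFFFF = 27135

27135


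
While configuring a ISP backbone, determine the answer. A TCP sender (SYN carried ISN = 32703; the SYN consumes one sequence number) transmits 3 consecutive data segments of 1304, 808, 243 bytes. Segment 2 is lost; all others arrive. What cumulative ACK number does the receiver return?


SYN uses sequence number 32703; first data byte = ISN + 1 = 32704.
Segment 1: SEQ = 32704, len = 1304 B, covers [32704, 34007]
Segment 2: SEQ = 34008, len = 808 B, covers [34008, 34815] [LOST]
Segment 3: SEQ = 34816, len = 243 B, covers [34816, 35058]
In-order data received: bytes [32704, 34007] (segments 1..1).
Segment 2 missing -> gap begins at byte 34008; later segments buffered out of order.
Cumulative ACK = next expected in-order byte = 32704 + 1304 = 34008

34008
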